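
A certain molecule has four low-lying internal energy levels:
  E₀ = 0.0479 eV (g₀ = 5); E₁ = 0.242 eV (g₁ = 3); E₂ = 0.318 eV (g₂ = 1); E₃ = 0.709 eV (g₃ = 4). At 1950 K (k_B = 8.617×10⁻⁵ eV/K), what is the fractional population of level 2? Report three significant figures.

k_BT = 8.617×10⁻⁵ × 1950 K = 0.16803 eV.
Eᵢ/kT = 0.28507, 1.4402, 1.8925, 4.2195.
Z = Σ gᵢe^(−Eᵢ/kT) = 5·e^(−0.28507) + 3·e^(−1.4402) + 1·e^(−1.8925) + 4·e^(−4.2195) = 3.7598 + 0.71064 + 0.15069 + 0.058824 = 4.6800.
P₂ = g₂ e^(−E₂/kT) / Z = 0.15069/4.6800 = 0.0322.

0.0322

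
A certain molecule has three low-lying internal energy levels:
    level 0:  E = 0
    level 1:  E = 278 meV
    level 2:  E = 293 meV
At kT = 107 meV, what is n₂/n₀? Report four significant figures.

0.06468

n₂/n₀ = exp[−(E₂−E₀)/kT] = exp(−(293 meV)/(107 meV)) = exp(-2.73832) = 0.06468.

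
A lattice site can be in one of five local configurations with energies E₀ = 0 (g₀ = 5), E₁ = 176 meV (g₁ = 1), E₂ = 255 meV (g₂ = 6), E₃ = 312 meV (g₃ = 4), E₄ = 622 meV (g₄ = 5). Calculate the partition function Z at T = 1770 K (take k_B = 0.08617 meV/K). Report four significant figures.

k_BT = 0.08617 × 1770 K = 152.521 meV.
Eᵢ/kT = 0, 1.15394, 1.67190, 2.04562, 4.07813.
Z = Σ gᵢe^(−Eᵢ/kT) = 5·e^(−0) + 1·e^(−1.15394) + 6·e^(−1.67190) + 4·e^(−2.04562) + 5·e^(−4.07813) = 5.00000 + 0.315392 + 1.12734 + 0.517200 + 0.0846956 = 7.04463.

Z = 7.045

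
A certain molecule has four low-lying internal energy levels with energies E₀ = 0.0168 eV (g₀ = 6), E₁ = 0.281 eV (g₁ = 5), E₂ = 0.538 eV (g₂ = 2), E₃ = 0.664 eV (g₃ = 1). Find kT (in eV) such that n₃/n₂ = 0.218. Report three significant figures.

0.152 eV

n₃/n₂ = (g₃/g₂) exp[−(E₃−E₂)/kT] = 0.218.
⇒ (E₃−E₂)/kT = ln((1/2)/0.218) = ln(2.2936) = 0.83012.
kT = 0.126 eV / 0.83012 = 0.152 eV.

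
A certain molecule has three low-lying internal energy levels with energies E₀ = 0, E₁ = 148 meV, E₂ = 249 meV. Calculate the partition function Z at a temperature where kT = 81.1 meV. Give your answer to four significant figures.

Eᵢ/kT = 0, 1.82491, 3.07028.
Z = Σ e^(−Eᵢ/kT) = e^(−0) + e^(−1.82491) + e^(−3.07028) = 1.00000 + 0.161232 + 0.0464082 = 1.20764.

Z = 1.208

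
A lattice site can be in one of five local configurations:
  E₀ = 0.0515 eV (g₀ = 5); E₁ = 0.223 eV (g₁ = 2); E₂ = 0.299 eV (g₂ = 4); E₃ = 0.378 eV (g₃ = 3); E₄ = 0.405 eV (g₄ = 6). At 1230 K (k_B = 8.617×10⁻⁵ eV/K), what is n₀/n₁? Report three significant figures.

12.6

k_BT = 8.617×10⁻⁵ × 1230 K = 0.10599 eV.
n₀/n₁ = (g₀/g₁) exp[−(E₀−E₁)/kT] = (5/2) × exp(−(-0.1715 eV)/(0.10599 eV)) = (5/2) × exp(1.6181) = 12.6.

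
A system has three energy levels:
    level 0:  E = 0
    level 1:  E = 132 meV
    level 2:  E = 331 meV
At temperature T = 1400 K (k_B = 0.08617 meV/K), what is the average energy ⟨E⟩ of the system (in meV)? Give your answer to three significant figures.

k_BT = 0.08617 × 1400 K = 120.64 meV.
Eᵢ/kT = 0, 1.0942, 2.7437.
Z = Σ e^(−Eᵢ/kT) = e^(−0) + e^(−1.0942) + e^(−2.7437) = 1.0000 + 0.33481 + 0.064332 = 1.3991.
⟨E⟩ = Σ Eᵢ e^(−Eᵢ/kT) / Z = (0·1.0000 + 132·0.33481 + 331·0.064332) / 1.3991 = 46.8 meV.

46.8 meV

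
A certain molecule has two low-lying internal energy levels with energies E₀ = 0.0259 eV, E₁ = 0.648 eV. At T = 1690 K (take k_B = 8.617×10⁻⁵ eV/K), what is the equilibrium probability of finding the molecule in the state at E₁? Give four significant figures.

k_BT = 8.617×10⁻⁵ × 1690 K = 0.145627 eV.
Eᵢ/kT = 0.177852, 4.44972.
Z = Σ e^(−Eᵢ/kT) = e^(−0.177852) + e^(−4.44972) = 0.837066 + 0.0116818 = 0.848748.
P₁ = e^(−E₁/kT) / Z = 0.0116818/0.848748 = 0.01376.

0.01376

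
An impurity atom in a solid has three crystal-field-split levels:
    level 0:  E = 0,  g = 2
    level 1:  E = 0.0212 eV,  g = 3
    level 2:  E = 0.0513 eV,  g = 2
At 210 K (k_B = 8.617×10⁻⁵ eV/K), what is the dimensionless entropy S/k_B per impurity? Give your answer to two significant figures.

1.6

k_BT = 8.617×10⁻⁵ × 210 K = 0.01810 eV.
Eᵢ/kT = 0, 1.171, 2.834.
Z = Σ gᵢe^(−Eᵢ/kT) = 2·e^(−0) + 3·e^(−1.171) + 2·e^(−2.834) = 2.000 + 0.9302 + 0.1176 = 3.048.
⟨E⟩ = Σ EᵢPᵢ = 0.008449 eV.
S/k_B = ln Z + ⟨E⟩/kT = ln(3.048) + 0.008449/0.01810 = 1.114 + 0.4668 = 1.6.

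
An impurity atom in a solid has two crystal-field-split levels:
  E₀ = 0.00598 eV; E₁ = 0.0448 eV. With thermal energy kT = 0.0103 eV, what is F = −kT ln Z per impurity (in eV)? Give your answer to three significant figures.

Eᵢ/kT = 0.58058, 4.3495.
Z = Σ e^(−Eᵢ/kT) = e^(−0.58058) + e^(−4.3495) = 0.55957 + 0.012913 = 0.57248.
F = −kT ln Z = −0.0103 × ln(0.57248) = −0.0103 × -0.55778 = 0.00575 eV.

0.00575 eV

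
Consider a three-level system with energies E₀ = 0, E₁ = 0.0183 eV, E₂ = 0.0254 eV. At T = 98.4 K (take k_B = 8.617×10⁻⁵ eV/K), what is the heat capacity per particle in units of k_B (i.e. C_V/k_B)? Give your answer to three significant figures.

0.729

k_BT = 8.617×10⁻⁵ × 98.4 K = 0.0084791 eV.
Eᵢ/kT = 0, 2.1582, 2.9956.
Z = Σ e^(−Eᵢ/kT) = e^(−0) + e^(−2.1582) + e^(−2.9956) = 1.0000 + 0.11553 + 0.050007 = 1.1655.
⟨E⟩ = 0.0029038 eV, ⟨E²⟩ = 0.000060877 eV².
C_V/k_B = (⟨E²⟩ − ⟨E⟩²)/(kT)² = (0.000060877 − 0.0000084321)/0.000071895 = 0.729.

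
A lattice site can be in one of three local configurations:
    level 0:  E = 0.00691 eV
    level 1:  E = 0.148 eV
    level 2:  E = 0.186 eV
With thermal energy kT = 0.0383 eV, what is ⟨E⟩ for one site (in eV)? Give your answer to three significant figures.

0.0120 eV

Eᵢ/kT = 0.18042, 3.8642, 4.8564.
Z = Σ e^(−Eᵢ/kT) = e^(−0.18042) + e^(−3.8642) + e^(−4.8564) = 0.83492 + 0.020980 + 0.0077784 = 0.86368.
⟨E⟩ = Σ Eᵢ e^(−Eᵢ/kT) / Z = (0.00691·0.83492 + 0.148·0.020980 + 0.186·0.0077784) / 0.86368 = 0.0120 eV.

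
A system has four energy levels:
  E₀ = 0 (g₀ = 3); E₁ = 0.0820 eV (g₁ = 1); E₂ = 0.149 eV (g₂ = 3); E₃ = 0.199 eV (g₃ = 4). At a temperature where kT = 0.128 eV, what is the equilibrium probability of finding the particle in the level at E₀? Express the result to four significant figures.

0.5651

Eᵢ/kT = 0, 0.640625, 1.16406, 1.55469.
Z = Σ gᵢe^(−Eᵢ/kT) = 3·e^(−0) + 1·e^(−0.640625) + 3·e^(−1.16406) + 4·e^(−1.55469) = 3.00000 + 0.526963 + 0.936648 + 0.845019 = 5.30863.
P₀ = g₀ e^(−E₀/kT) / Z = 3.00000/5.30863 = 0.5651.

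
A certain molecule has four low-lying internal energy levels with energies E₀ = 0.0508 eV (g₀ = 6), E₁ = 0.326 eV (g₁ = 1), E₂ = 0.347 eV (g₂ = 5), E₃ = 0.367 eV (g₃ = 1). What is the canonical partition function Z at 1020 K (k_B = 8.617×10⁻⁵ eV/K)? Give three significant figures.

Z = 3.50

k_BT = 8.617×10⁻⁵ × 1020 K = 0.087893 eV.
Eᵢ/kT = 0.57798, 3.7091, 3.9480, 4.1755.
Z = Σ gᵢe^(−Eᵢ/kT) = 6·e^(−0.57798) + 1·e^(−3.7091) + 5·e^(−3.9480) + 1·e^(−4.1755) = 3.3662 + 0.024500 + 0.096466 + 0.015368 = 3.5025.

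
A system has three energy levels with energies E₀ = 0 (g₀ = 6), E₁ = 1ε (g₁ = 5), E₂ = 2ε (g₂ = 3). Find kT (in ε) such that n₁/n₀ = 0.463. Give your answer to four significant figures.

1.702 ε

n₁/n₀ = (g₁/g₀) exp[−(E₁−E₀)/kT] = 0.463.
⇒ (E₁−E₀)/kT = ln((5/6)/0.463) = ln(1.79986) = 0.587709.
kT = 1ε / 0.587709 = 1.702 ε.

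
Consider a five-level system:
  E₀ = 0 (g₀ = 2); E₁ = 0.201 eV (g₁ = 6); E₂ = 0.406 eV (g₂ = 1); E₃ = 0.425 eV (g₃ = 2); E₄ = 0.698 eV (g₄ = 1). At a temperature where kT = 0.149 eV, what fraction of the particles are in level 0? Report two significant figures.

Eᵢ/kT = 0, 1.349, 2.725, 2.852, 4.685.
Z = Σ gᵢe^(−Eᵢ/kT) = 2·e^(−0) + 6·e^(−1.349) + 1·e^(−2.725) + 2·e^(−2.852) + 1·e^(−4.685) = 2.000 + 1.557 + 0.06555 + 0.1155 + 0.009233 = 3.747.
P₀ = g₀ e^(−E₀/kT) / Z = 2.000/3.747 = 0.53.

0.53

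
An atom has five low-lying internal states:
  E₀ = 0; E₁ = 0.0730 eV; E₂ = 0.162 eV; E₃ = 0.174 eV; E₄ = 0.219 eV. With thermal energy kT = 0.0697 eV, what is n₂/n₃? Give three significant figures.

n₂/n₃ = exp[−(E₂−E₃)/kT] = exp(−(-0.012 eV)/(0.0697 eV)) = exp(0.17217) = 1.19.

1.19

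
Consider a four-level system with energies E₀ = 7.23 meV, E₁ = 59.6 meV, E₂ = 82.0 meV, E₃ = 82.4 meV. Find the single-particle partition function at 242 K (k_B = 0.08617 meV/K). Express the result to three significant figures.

k_BT = 0.08617 × 242 K = 20.853 meV.
Eᵢ/kT = 0.34671, 2.8581, 3.9323, 3.9515.
Z = Σ e^(−Eᵢ/kT) = e^(−0.34671) + e^(−2.8581) + e^(−3.9323) + e^(−3.9515) = 0.70701 + 0.057378 + 0.019599 + 0.019226 = 0.80321.

Z = 0.803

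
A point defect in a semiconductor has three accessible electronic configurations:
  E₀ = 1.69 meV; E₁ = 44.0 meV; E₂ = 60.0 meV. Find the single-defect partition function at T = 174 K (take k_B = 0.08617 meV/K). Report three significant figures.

k_BT = 0.08617 × 174 K = 14.994 meV.
Eᵢ/kT = 0.11271, 2.9345, 4.0016.
Z = Σ e^(−Eᵢ/kT) = e^(−0.11271) + e^(−2.9345) + e^(−4.0016) = 0.89341 + 0.053157 + 0.018286 = 0.96485.

Z = 0.965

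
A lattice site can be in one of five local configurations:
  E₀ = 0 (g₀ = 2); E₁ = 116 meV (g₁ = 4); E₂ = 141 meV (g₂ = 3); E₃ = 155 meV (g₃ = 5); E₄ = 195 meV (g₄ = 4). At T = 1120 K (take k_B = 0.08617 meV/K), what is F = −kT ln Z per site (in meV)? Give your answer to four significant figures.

-163.3 meV

k_BT = 0.08617 × 1120 K = 96.5104 meV.
Eᵢ/kT = 0, 1.20194, 1.46098, 1.60604, 2.02051.
Z = Σ gᵢe^(−Eᵢ/kT) = 2·e^(−0) + 4·e^(−1.20194) + 3·e^(−1.46098) + 5·e^(−1.60604) + 4·e^(−2.02051) = 2.00000 + 1.20244 + 0.696026 + 1.00340 + 0.530351 = 5.43222.
F = −kT ln Z = −96.5104 × ln(5.43222) = −96.5104 × 1.69235 = -163.3 meV.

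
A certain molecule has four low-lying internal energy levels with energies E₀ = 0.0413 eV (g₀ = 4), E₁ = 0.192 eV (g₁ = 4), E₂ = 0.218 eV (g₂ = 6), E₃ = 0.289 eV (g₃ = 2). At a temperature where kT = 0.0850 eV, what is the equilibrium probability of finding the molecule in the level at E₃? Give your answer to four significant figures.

Eᵢ/kT = 0.485882, 2.25882, 2.56471, 3.40000.
Z = Σ gᵢe^(−Eᵢ/kT) = 4·e^(−0.485882) + 4·e^(−2.25882) + 6·e^(−2.56471) + 2·e^(−3.40000) = 2.46062 + 0.417895 + 0.461649 + 0.0667465 = 3.40691.
P₃ = g₃ e^(−E₃/kT) / Z = 0.0667465/3.40691 = 0.01959.

0.01959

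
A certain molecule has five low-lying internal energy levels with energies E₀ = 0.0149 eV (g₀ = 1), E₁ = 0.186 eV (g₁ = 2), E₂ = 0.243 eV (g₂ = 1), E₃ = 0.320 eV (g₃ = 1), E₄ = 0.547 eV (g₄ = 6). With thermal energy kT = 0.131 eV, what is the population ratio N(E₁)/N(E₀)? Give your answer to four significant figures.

n₁/n₀ = (g₁/g₀) exp[−(E₁−E₀)/kT] = (2/1) × exp(−(0.1711 eV)/(0.131 eV)) = (2/1) × exp(-1.30611) = 0.5417.

0.5417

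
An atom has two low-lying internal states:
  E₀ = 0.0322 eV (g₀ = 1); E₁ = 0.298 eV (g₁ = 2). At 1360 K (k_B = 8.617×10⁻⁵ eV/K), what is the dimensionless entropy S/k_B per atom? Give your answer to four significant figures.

k_BT = 8.617×10⁻⁵ × 1360 K = 0.117191 eV.
Eᵢ/kT = 0.274765, 2.54286.
Z = Σ gᵢe^(−Eᵢ/kT) = 1·e^(−0.274765) + 2·e^(−2.54286) = 0.759751 + 0.157282 = 0.917033.
⟨E⟩ = Σ EᵢPᵢ = 0.0777878 eV.
S/k_B = ln Z + ⟨E⟩/kT = ln(0.917033) + 0.0777878/0.117191 = -0.0866118 + 0.663769 = 0.5772.

0.5772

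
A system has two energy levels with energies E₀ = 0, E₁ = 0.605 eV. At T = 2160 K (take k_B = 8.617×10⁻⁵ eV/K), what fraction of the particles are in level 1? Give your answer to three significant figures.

k_BT = 8.617×10⁻⁵ × 2160 K = 0.18613 eV.
Eᵢ/kT = 0, 3.2504.
Z = Σ e^(−Eᵢ/kT) = e^(−0) + e^(−3.2504) = 1.0000 + 0.038759 = 1.0388.
P₁ = e^(−E₁/kT) / Z = 0.038759/1.0388 = 0.0373.

0.0373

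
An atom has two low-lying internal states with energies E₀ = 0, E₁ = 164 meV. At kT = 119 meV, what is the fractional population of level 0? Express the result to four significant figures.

Eᵢ/kT = 0, 1.37815.
Z = Σ e^(−Eᵢ/kT) = e^(−0) + e^(−1.37815) = 1.00000 + 0.252044 = 1.25204.
P₀ = e^(−E₀/kT) / Z = 1.00000/1.25204 = 0.7987.

0.7987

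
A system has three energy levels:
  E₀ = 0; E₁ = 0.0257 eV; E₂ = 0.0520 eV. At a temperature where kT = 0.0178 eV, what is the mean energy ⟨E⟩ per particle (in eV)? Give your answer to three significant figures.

0.00687 eV

Eᵢ/kT = 0, 1.4438, 2.9213.
Z = Σ e^(−Eᵢ/kT) = e^(−0) + e^(−1.4438) + e^(−2.9213) = 1.0000 + 0.23603 + 0.053864 = 1.2899.
⟨E⟩ = Σ Eᵢ e^(−Eᵢ/kT) / Z = (0·1.0000 + 0.0257·0.23603 + 0.0520·0.053864) / 1.2899 = 0.00687 eV.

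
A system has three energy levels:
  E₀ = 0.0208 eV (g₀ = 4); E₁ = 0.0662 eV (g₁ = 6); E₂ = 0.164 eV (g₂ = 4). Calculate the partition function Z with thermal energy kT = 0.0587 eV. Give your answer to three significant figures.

Z = 4.99

Eᵢ/kT = 0.35434, 1.1278, 2.7939.
Z = Σ gᵢe^(−Eᵢ/kT) = 4·e^(−0.35434) + 6·e^(−1.1278) + 4·e^(−2.7939) = 2.8065 + 1.9425 + 0.24473 = 4.9937.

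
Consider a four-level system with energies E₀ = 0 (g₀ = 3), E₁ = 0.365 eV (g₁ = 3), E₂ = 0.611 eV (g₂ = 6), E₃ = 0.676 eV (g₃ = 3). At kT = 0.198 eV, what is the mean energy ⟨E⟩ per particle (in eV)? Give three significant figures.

Eᵢ/kT = 0, 1.8434, 3.0859, 3.4141.
Z = Σ gᵢe^(−Eᵢ/kT) = 3·e^(−0) + 3·e^(−1.8434) + 6·e^(−3.0859) + 3·e^(−3.4141) = 3.0000 + 0.47484 + 0.27413 + 0.098718 = 3.8477.
⟨E⟩ = Σ Eᵢ gᵢe^(−Eᵢ/kT) / Z = (0·3.0000 + 0.365·0.47484 + 0.611·0.27413 + 0.676·0.098718) / 3.8477 = 0.106 eV.

0.106 eV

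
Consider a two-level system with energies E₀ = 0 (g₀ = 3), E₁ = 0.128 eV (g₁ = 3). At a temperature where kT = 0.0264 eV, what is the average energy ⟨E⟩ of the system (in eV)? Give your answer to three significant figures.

Eᵢ/kT = 0, 4.8485.
Z = Σ gᵢe^(−Eᵢ/kT) = 3·e^(−0) + 3·e^(−4.8485) = 3.0000 + 0.023520 = 3.0235.
⟨E⟩ = Σ Eᵢ gᵢe^(−Eᵢ/kT) / Z = (0·3.0000 + 0.128·0.023520) / 3.0235 = 0.000996 eV.

0.000996 eV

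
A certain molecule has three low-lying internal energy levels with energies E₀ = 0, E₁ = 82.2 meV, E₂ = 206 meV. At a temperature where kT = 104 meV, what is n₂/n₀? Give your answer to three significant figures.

0.138

n₂/n₀ = exp[−(E₂−E₀)/kT] = exp(−(206 meV)/(104 meV)) = exp(-1.9808) = 0.138.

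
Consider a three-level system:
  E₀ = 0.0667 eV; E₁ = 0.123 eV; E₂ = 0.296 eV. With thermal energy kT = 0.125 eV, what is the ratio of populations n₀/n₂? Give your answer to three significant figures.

6.26

n₀/n₂ = exp[−(E₀−E₂)/kT] = exp(−(-0.2293 eV)/(0.125 eV)) = exp(1.8344) = 6.26.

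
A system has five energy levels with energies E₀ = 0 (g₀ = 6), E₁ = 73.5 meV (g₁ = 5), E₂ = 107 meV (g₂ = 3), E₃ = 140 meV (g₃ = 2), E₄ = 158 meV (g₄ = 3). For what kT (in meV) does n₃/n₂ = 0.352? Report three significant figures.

n₃/n₂ = (g₃/g₂) exp[−(E₃−E₂)/kT] = 0.352.
⇒ (E₃−E₂)/kT = ln((2/3)/0.352) = ln(1.8939) = 0.63864.
kT = 33 meV / 0.63864 = 51.7 meV.

51.7 meV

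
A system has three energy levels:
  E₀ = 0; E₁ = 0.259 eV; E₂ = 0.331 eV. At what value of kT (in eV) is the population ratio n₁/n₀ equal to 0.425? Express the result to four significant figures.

0.3027 eV

n₁/n₀ = exp[−(E₁−E₀)/kT] = 0.425.
⇒ (E₁−E₀)/kT = ln(1/0.425) = ln(2.35294) = 0.855666.
kT = 0.259 eV / 0.855666 = 0.3027 eV.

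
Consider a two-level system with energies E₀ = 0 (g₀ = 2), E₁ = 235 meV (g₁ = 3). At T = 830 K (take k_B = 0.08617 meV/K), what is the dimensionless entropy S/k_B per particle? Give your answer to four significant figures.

k_BT = 0.08617 × 830 K = 71.5211 meV.
Eᵢ/kT = 0, 3.28574.
Z = Σ gᵢe^(−Eᵢ/kT) = 2·e^(−0) + 3·e^(−3.28574) = 2.00000 + 0.112239 = 2.11224.
⟨E⟩ = Σ EᵢPᵢ = 12.4873 meV.
S/k_B = ln Z + ⟨E⟩/kT = ln(2.11224) + 12.4873/71.5211 = 0.747749 + 0.174596 = 0.9223.

0.9223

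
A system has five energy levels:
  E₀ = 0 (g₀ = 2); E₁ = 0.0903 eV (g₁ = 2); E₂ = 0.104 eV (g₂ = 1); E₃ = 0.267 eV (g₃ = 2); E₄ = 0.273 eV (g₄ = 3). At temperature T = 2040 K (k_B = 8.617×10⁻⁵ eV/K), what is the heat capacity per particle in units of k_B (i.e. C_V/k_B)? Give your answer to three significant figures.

0.343

k_BT = 8.617×10⁻⁵ × 2040 K = 0.17579 eV.
Eᵢ/kT = 0, 0.51368, 0.59161, 1.5189, 1.5530.
Z = Σ gᵢe^(−Eᵢ/kT) = 2·e^(−0) + 2·e^(−0.51368) + 1·e^(−0.59161) + 2·e^(−1.5189) + 3·e^(−1.5530) = 2.0000 + 1.1966 + 0.55344 + 0.43791 + 0.63484 = 4.8228.
⟨E⟩ = 0.094519 eV, ⟨E²⟩ = 0.019548 eV².
C_V/k_B = (⟨E²⟩ − ⟨E⟩²)/(kT)² = (0.019548 − 0.0089338)/0.030902 = 0.343.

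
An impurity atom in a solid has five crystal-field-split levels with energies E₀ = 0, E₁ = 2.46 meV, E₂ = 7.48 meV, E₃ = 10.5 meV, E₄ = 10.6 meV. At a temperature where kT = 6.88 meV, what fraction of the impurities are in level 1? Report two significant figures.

0.28

Eᵢ/kT = 0, 0.3576, 1.087, 1.526, 1.541.
Z = Σ e^(−Eᵢ/kT) = e^(−0) + e^(−0.3576) + e^(−1.087) + e^(−1.526) + e^(−1.541) = 1.000 + 0.6994 + 0.3372 + 0.2174 + 0.2142 = 2.468.
P₁ = e^(−E₁/kT) / Z = 0.6994/2.468 = 0.28.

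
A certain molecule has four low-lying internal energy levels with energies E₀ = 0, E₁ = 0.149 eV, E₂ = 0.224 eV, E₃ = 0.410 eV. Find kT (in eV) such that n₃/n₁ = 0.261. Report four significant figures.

0.1943 eV

n₃/n₁ = exp[−(E₃−E₁)/kT] = 0.261.
⇒ (E₃−E₁)/kT = ln(1/0.261) = ln(3.83142) = 1.34324.
kT = 0.261 eV / 1.34324 = 0.1943 eV.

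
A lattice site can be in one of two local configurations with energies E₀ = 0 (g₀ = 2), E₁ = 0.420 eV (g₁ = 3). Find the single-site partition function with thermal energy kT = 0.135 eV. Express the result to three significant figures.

Eᵢ/kT = 0, 3.1111.
Z = Σ gᵢe^(−Eᵢ/kT) = 2·e^(−0) + 3·e^(−3.1111) = 2.0000 + 0.13366 = 2.1337.

Z = 2.13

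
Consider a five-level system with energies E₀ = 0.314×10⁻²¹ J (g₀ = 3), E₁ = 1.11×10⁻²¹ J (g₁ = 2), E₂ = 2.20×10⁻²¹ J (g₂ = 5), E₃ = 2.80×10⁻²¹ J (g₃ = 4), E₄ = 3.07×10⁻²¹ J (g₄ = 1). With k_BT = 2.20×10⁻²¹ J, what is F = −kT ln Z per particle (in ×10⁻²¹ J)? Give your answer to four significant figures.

Eᵢ/kT = 0.142727, 0.504545, 1.00000, 1.27273, 1.39545.
Z = Σ gᵢe^(−Eᵢ/kT) = 3·e^(−0.142727) + 2·e^(−0.504545) + 5·e^(−1.00000) + 4·e^(−1.27273) + 1·e^(−1.39545) = 2.60097 + 1.20756 + 1.83940 + 1.12026 + 0.247722 = 7.01591.
F = −kT ln Z = −2.20 × ln(7.01591) = −2.20 × 1.94818 = -4.286 ×10⁻²¹ J.

-4.286 ×10⁻²¹ J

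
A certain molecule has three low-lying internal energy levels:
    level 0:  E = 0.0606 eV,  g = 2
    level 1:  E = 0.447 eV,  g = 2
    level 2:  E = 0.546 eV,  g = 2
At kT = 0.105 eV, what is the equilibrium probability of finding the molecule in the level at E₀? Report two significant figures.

0.97

Eᵢ/kT = 0.5771, 4.257, 5.200.
Z = Σ gᵢe^(−Eᵢ/kT) = 2·e^(−0.5771) + 2·e^(−4.257) + 2·e^(−5.200) = 1.123 + 0.02833 + 0.01103 = 1.162.
P₀ = g₀ e^(−E₀/kT) / Z = 1.123/1.162 = 0.97.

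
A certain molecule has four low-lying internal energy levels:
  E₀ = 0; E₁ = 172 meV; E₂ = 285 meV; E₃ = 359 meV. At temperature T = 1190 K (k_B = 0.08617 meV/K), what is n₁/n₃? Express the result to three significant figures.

k_BT = 0.08617 × 1190 K = 102.54 meV.
n₁/n₃ = exp[−(E₁−E₃)/kT] = exp(−(-187 meV)/(102.54 meV)) = exp(1.8237) = 6.19.

6.19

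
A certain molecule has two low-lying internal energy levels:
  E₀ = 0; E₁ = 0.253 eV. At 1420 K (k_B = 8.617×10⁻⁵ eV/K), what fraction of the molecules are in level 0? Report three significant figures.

k_BT = 8.617×10⁻⁵ × 1420 K = 0.12236 eV.
Eᵢ/kT = 0, 2.0677.
Z = Σ e^(−Eᵢ/kT) = e^(−0) + e^(−2.0677) = 1.0000 + 0.12648 = 1.1265.
P₀ = e^(−E₀/kT) / Z = 1.0000/1.1265 = 0.888.

0.888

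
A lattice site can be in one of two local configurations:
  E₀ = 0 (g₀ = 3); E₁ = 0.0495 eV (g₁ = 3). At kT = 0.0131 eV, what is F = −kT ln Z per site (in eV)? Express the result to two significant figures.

-0.015 eV

Eᵢ/kT = 0, 3.779.
Z = Σ gᵢe^(−Eᵢ/kT) = 3·e^(−0) + 3·e^(−3.779) = 3.000 + 0.06854 = 3.069.
F = −kT ln Z = −0.0131 × ln(3.069) = −0.0131 × 1.121 = -0.015 eV.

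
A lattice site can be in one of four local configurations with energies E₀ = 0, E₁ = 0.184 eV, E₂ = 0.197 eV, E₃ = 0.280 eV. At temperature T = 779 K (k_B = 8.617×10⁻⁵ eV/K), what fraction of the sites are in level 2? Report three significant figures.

k_BT = 8.617×10⁻⁵ × 779 K = 0.067126 eV.
Eᵢ/kT = 0, 2.7411, 2.9348, 4.1713.
Z = Σ e^(−Eᵢ/kT) = e^(−0) + e^(−2.7411) + e^(−2.9348) + e^(−4.1713) = 1.0000 + 0.064499 + 0.053141 + 0.015432 = 1.1331.
P₂ = e^(−E₂/kT) / Z = 0.053141/1.1331 = 0.0469.

0.0469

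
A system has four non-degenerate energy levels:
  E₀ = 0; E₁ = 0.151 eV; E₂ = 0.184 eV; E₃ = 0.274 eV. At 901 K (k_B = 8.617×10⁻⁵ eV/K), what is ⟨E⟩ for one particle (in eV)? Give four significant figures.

k_BT = 8.617×10⁻⁵ × 901 K = 0.0776392 eV.
Eᵢ/kT = 0, 1.94489, 2.36994, 3.52915.
Z = Σ e^(−Eᵢ/kT) = e^(−0) + e^(−1.94489) + e^(−2.36994) + e^(−3.52915) = 1.00000 + 0.143003 + 0.0934863 + 0.0293298 = 1.26582.
⟨E⟩ = Σ Eᵢ e^(−Eᵢ/kT) / Z = (0·1.00000 + 0.151·0.143003 + 0.184·0.0934863 + 0.274·0.0293298) / 1.26582 = 0.03700 eV.

0.03700 eV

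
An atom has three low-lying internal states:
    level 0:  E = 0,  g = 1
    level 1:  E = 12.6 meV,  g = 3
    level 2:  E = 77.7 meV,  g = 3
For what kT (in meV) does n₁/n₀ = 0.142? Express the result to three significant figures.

4.13 meV

n₁/n₀ = (g₁/g₀) exp[−(E₁−E₀)/kT] = 0.142.
⇒ (E₁−E₀)/kT = ln((3/1)/0.142) = ln(21.127) = 3.0506.
kT = 12.6 meV / 3.0506 = 4.13 meV.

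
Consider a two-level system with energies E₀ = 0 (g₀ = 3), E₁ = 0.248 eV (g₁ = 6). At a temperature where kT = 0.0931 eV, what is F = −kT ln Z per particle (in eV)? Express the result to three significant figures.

-0.114 eV

Eᵢ/kT = 0, 2.6638.
Z = Σ gᵢe^(−Eᵢ/kT) = 3·e^(−0) + 6·e^(−2.6638) = 3.0000 + 0.41810 = 3.4181.
F = −kT ln Z = −0.0931 × ln(3.4181) = −0.0931 × 1.2291 = -0.114 eV.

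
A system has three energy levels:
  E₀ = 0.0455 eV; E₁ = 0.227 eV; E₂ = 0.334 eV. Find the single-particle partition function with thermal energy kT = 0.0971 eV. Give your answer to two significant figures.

Z = 0.75

Eᵢ/kT = 0.4686, 2.338, 3.440.
Z = Σ e^(−Eᵢ/kT) = e^(−0.4686) + e^(−2.338) + e^(−3.440) = 0.6259 + 0.09652 + 0.03206 = 0.7545.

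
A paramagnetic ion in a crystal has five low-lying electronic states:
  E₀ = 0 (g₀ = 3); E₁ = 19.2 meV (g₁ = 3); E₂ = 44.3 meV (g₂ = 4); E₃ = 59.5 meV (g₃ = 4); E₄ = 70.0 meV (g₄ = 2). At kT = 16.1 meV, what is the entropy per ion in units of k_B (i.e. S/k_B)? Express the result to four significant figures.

1.985

Eᵢ/kT = 0, 1.19255, 2.75155, 3.69565, 4.34783.
Z = Σ gᵢe^(−Eᵢ/kT) = 3·e^(−0) + 3·e^(−1.19255) + 4·e^(−2.75155) + 4·e^(−3.69565) + 2·e^(−4.34783) = 3.00000 + 0.910339 + 0.255315 + 0.0993252 + 0.0258697 = 4.29085.
⟨E⟩ = Σ EᵢPᵢ = 8.50873 meV.
S/k_B = ln Z + ⟨E⟩/kT = ln(4.29085) + 8.50873/16.1 = 1.45648 + 0.528493 = 1.985.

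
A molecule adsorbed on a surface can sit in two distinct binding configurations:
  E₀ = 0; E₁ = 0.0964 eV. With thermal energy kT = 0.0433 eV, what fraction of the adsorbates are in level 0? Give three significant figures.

Eᵢ/kT = 0, 2.2263.
Z = Σ e^(−Eᵢ/kT) = e^(−0) + e^(−2.2263) = 1.0000 + 0.10793 = 1.1079.
P₀ = e^(−E₀/kT) / Z = 1.0000/1.1079 = 0.903.

0.903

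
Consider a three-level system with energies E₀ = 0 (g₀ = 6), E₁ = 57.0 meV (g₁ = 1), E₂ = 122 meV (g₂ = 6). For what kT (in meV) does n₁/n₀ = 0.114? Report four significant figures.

n₁/n₀ = (g₁/g₀) exp[−(E₁−E₀)/kT] = 0.114.
⇒ (E₁−E₀)/kT = ln((1/6)/0.114) = ln(1.46199) = 0.379799.
kT = 57.0 meV / 0.379799 = 150.1 meV.

150.1 meV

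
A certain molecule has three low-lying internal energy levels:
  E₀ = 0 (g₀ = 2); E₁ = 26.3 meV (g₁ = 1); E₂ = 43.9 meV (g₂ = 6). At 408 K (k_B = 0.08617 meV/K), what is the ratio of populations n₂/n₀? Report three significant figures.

k_BT = 0.08617 × 408 K = 35.157 meV.
n₂/n₀ = (g₂/g₀) exp[−(E₂−E₀)/kT] = (6/2) × exp(−(43.9 meV)/(35.157 meV)) = (6/2) × exp(-1.2487) = 0.861.

0.861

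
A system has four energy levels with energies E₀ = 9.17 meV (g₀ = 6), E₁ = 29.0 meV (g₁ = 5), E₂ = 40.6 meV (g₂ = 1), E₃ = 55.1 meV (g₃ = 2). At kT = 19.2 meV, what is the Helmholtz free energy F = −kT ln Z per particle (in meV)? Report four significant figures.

-31.13 meV

Eᵢ/kT = 0.477604, 1.51042, 2.11458, 2.86979.
Z = Σ gᵢe^(−Eᵢ/kT) = 6·e^(−0.477604) + 5·e^(−1.51042) + 1·e^(−2.11458) + 2·e^(−2.86979) = 3.72161 + 1.10409 + 0.120684 + 0.113422 = 5.05981.
F = −kT ln Z = −19.2 × ln(5.05981) = −19.2 × 1.62133 = -31.13 meV.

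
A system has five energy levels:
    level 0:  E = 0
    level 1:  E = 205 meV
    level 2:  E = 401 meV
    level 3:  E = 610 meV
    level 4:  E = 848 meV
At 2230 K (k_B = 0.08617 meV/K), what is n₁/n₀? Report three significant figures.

k_BT = 0.08617 × 2230 K = 192.16 meV.
n₁/n₀ = exp[−(E₁−E₀)/kT] = exp(−(205 meV)/(192.16 meV)) = exp(-1.0668) = 0.344.

0.344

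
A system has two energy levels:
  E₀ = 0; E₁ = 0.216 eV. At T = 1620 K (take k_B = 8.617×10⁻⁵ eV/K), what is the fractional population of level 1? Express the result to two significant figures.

0.18

k_BT = 8.617×10⁻⁵ × 1620 K = 0.1396 eV.
Eᵢ/kT = 0, 1.547.
Z = Σ e^(−Eᵢ/kT) = e^(−0) + e^(−1.547) = 1.000 + 0.2129 = 1.213.
P₁ = e^(−E₁/kT) / Z = 0.2129/1.213 = 0.18.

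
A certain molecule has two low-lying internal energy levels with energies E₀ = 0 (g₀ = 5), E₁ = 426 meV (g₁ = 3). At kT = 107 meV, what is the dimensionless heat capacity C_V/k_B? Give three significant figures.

0.174

Eᵢ/kT = 0, 3.9813.
Z = Σ gᵢe^(−Eᵢ/kT) = 5·e^(−0) + 3·e^(−3.9813) = 5.0000 + 0.055984 = 5.0560.
⟨E⟩ = 4.7170 meV, ⟨E²⟩ = 2009.4 meV².
C_V/k_B = (⟨E²⟩ − ⟨E⟩²)/(kT)² = (2009.4 − 22.250)/11449 = 0.174.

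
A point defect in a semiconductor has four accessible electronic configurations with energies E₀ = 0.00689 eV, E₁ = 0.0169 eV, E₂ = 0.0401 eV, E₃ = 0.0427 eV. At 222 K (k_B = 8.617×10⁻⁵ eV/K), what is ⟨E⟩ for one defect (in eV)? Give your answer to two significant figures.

0.016 eV

k_BT = 8.617×10⁻⁵ × 222 K = 0.01913 eV.
Eᵢ/kT = 0.3602, 0.8834, 2.096, 2.232.
Z = Σ e^(−Eᵢ/kT) = e^(−0.3602) + e^(−0.8834) + e^(−2.096) + e^(−2.232) = 0.6975 + 0.4134 + 0.1229 + 0.1073 = 1.341.
⟨E⟩ = Σ Eᵢ e^(−Eᵢ/kT) / Z = (0.00689·0.6975 + 0.0169·0.4134 + 0.0401·0.1229 + 0.0427·0.1073) / 1.341 = 0.016 eV.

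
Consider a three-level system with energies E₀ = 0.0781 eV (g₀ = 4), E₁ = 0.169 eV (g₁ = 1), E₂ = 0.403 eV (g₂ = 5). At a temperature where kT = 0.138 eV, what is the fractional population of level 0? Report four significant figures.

0.8012

Eᵢ/kT = 0.565942, 1.22464, 2.92029.
Z = Σ gᵢe^(−Eᵢ/kT) = 4·e^(−0.565942) + 1·e^(−1.22464) + 5·e^(−2.92029) = 2.27130 + 0.293863 + 0.269590 = 2.83475.
P₀ = g₀ e^(−E₀/kT) / Z = 2.27130/2.83475 = 0.8012.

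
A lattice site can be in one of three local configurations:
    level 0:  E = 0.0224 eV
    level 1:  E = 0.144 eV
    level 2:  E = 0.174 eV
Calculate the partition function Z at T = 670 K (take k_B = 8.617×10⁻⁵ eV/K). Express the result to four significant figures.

Z = 0.8101

k_BT = 8.617×10⁻⁵ × 670 K = 0.0577339 eV.
Eᵢ/kT = 0.387987, 2.49420, 3.01383.
Z = Σ e^(−Eᵢ/kT) = e^(−0.387987) + e^(−2.49420) + e^(−3.01383) = 0.678421 + 0.0825625 + 0.0491033 = 0.810087.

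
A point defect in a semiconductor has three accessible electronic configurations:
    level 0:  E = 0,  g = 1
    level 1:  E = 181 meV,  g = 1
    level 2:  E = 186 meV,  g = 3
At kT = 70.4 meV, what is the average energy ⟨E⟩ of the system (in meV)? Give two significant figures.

Eᵢ/kT = 0, 2.571, 2.642.
Z = Σ gᵢe^(−Eᵢ/kT) = 1·e^(−0) + 1·e^(−2.571) + 3·e^(−2.642) = 1.000 + 0.07646 + 0.2137 = 1.290.
⟨E⟩ = Σ Eᵢ gᵢe^(−Eᵢ/kT) / Z = (0·1.000 + 181·0.07646 + 186·0.2137) / 1.290 = 42 meV.

42 meV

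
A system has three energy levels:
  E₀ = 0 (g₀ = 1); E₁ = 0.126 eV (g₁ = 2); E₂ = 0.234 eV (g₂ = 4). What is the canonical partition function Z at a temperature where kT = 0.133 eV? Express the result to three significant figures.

Z = 2.46

Eᵢ/kT = 0, 0.94737, 1.7594.
Z = Σ gᵢe^(−Eᵢ/kT) = 1·e^(−0) + 2·e^(−0.94737) + 4·e^(−1.7594) = 1.0000 + 0.77552 + 0.68859 = 2.4641.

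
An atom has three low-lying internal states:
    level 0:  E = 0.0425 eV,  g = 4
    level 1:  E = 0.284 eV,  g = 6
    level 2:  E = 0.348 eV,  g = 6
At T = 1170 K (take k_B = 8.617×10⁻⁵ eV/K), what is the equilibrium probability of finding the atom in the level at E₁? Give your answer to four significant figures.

0.1131

k_BT = 8.617×10⁻⁵ × 1170 K = 0.100819 eV.
Eᵢ/kT = 0.421548, 2.81693, 3.45173.
Z = Σ gᵢe^(−Eᵢ/kT) = 4·e^(−0.421548) + 6·e^(−2.81693) + 6·e^(−3.45173) = 2.62412 + 0.358735 + 0.190145 = 3.17300.
P₁ = g₁ e^(−E₁/kT) / Z = 0.358735/3.17300 = 0.1131.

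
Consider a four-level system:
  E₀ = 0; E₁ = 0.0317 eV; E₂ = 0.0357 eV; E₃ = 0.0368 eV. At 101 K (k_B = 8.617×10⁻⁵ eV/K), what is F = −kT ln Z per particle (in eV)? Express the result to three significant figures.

-0.000485 eV

k_BT = 8.617×10⁻⁵ × 101 K = 0.0087032 eV.
Eᵢ/kT = 0, 3.6423, 4.1019, 4.2283.
Z = Σ e^(−Eᵢ/kT) = e^(−0) + e^(−3.6423) + e^(−4.1019) + e^(−4.2283) = 1.0000 + 0.026192 + 0.016541 + 0.014577 = 1.0573.
F = −kT ln Z = −0.0087032 × ln(1.0573) = −0.0087032 × 0.055718 = -0.000485 eV.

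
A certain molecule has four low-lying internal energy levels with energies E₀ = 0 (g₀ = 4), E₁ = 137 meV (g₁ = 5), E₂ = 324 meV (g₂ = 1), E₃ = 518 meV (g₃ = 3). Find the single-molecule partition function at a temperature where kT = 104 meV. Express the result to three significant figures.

Eᵢ/kT = 0, 1.3173, 3.1154, 4.9808.
Z = Σ gᵢe^(−Eᵢ/kT) = 4·e^(−0) + 5·e^(−1.3173) + 1·e^(−3.1154) + 3·e^(−4.9808) = 4.0000 + 1.3393 + 0.044361 + 0.020606 = 5.4043.

Z = 5.40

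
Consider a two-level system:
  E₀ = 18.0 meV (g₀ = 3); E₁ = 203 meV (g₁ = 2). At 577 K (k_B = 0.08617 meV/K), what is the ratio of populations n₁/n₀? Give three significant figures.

0.0161

k_BT = 0.08617 × 577 K = 49.720 meV.
n₁/n₀ = (g₁/g₀) exp[−(E₁−E₀)/kT] = (2/3) × exp(−(185.0 meV)/(49.720 meV)) = (2/3) × exp(-3.7208) = 0.0161.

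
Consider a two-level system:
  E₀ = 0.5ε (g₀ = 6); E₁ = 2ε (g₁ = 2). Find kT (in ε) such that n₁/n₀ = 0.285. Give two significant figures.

9.6 ε

n₁/n₀ = (g₁/g₀) exp[−(E₁−E₀)/kT] = 0.285.
⇒ (E₁−E₀)/kT = ln((2/6)/0.285) = ln(1.170) = 0.1570.
kT = 1.5ε / 0.1570 = 9.6 ε.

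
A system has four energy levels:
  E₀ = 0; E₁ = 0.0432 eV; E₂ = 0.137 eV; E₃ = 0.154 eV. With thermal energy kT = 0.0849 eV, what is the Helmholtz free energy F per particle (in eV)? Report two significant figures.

-0.057 eV

Eᵢ/kT = 0, 0.5088, 1.614, 1.814.
Z = Σ e^(−Eᵢ/kT) = e^(−0) + e^(−0.5088) + e^(−1.614) + e^(−1.814) = 1.000 + 0.6012 + 0.1991 + 0.1630 = 1.963.
F = −kT ln Z = −0.0849 × ln(1.963) = −0.0849 × 0.6745 = -0.057 eV.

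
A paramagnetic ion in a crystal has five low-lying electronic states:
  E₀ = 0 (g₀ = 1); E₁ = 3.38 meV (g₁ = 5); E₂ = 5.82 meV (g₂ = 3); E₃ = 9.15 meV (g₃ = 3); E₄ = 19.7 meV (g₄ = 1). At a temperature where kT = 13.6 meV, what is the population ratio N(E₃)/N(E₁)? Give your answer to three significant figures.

n₃/n₁ = (g₃/g₁) exp[−(E₃−E₁)/kT] = (3/5) × exp(−(5.77 meV)/(13.6 meV)) = (3/5) × exp(-0.42426) = 0.393.

0.393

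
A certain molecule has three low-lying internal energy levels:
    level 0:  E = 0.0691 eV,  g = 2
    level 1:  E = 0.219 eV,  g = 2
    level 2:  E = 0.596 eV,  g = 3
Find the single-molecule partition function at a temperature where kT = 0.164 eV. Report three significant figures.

Z = 1.92

Eᵢ/kT = 0.42134, 1.3354, 3.6341.
Z = Σ gᵢe^(−Eᵢ/kT) = 2·e^(−0.42134) + 2·e^(−1.3354) + 3·e^(−3.6341) = 1.3123 + 0.52611 + 0.079223 = 1.9176.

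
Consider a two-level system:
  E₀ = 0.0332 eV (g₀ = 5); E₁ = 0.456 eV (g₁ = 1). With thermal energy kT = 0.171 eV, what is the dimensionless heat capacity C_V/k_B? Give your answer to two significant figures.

0.10

Eᵢ/kT = 0.1942, 2.667.
Z = Σ gᵢe^(−Eᵢ/kT) = 5·e^(−0.1942) + 1·e^(−2.667) = 4.117 + 0.06946 = 4.186.
⟨E⟩ = 0.04022 eV, ⟨E²⟩ = 0.004534 eV².
C_V/k_B = (⟨E²⟩ − ⟨E⟩²)/(kT)² = (0.004534 − 0.001618)/0.02924 = 0.10.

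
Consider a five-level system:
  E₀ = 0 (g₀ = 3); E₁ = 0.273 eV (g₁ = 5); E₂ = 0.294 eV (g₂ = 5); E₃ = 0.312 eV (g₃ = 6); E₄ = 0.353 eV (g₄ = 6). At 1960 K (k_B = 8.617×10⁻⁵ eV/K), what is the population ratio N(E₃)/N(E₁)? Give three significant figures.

k_BT = 8.617×10⁻⁵ × 1960 K = 0.16889 eV.
n₃/n₁ = (g₃/g₁) exp[−(E₃−E₁)/kT] = (6/5) × exp(−(0.039 eV)/(0.16889 eV)) = (6/5) × exp(-0.23092) = 0.953.

0.953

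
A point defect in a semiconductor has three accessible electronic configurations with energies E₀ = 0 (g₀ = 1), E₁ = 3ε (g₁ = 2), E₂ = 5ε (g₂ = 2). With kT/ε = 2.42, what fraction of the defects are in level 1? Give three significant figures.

0.316

Eᵢ/kT = 0, 1.2397, 2.0661.
Z = Σ gᵢe^(−Eᵢ/kT) = 1·e^(−0) + 2·e^(−1.2397) + 2·e^(−2.0661) = 1.0000 + 0.57894 + 0.25336 = 1.8323.
P₁ = g₁ e^(−E₁/kT) / Z = 0.57894/1.8323 = 0.316.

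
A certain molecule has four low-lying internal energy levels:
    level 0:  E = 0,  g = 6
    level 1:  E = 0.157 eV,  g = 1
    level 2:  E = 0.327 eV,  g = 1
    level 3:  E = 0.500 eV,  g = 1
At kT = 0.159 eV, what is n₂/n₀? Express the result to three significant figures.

n₂/n₀ = (g₂/g₀) exp[−(E₂−E₀)/kT] = (1/6) × exp(−(0.327 eV)/(0.159 eV)) = (1/6) × exp(-2.0566) = 0.0213.

0.0213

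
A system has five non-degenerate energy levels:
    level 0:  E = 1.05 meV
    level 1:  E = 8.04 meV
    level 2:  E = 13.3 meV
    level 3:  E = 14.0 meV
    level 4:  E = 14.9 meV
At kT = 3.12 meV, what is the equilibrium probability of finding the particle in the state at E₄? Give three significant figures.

Eᵢ/kT = 0.33654, 2.5769, 4.2628, 4.4872, 4.7756.
Z = Σ e^(−Eᵢ/kT) = e^(−0.33654) + e^(−2.5769) + e^(−4.2628) + e^(−4.4872) + e^(−4.7756) = 0.71424 + 0.076009 + 0.014083 + 0.011252 + 0.0084330 = 0.82402.
P₄ = e^(−E₄/kT) / Z = 0.0084330/0.82402 = 0.0102.

0.0102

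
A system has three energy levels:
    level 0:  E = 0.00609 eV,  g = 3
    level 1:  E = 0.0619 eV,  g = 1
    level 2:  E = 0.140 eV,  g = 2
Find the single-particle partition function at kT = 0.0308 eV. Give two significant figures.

Z = 2.6

Eᵢ/kT = 0.1977, 2.010, 4.545.
Z = Σ gᵢe^(−Eᵢ/kT) = 3·e^(−0.1977) + 1·e^(−2.010) + 2·e^(−4.545) = 2.462 + 0.1340 + 0.02124 = 2.617.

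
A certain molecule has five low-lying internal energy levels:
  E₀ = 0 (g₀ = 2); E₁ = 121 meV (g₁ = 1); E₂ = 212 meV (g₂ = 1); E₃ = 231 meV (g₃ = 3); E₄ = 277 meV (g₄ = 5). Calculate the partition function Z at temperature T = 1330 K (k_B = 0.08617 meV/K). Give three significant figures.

Z = 3.35

k_BT = 0.08617 × 1330 K = 114.61 meV.
Eᵢ/kT = 0, 1.0558, 1.8498, 2.0155, 2.4169.
Z = Σ gᵢe^(−Eᵢ/kT) = 2·e^(−0) + 1·e^(−1.0558) + 1·e^(−1.8498) + 3·e^(−2.0155) + 5·e^(−2.4169) = 2.0000 + 0.34791 + 0.15727 + 0.39976 + 0.44599 = 3.3509.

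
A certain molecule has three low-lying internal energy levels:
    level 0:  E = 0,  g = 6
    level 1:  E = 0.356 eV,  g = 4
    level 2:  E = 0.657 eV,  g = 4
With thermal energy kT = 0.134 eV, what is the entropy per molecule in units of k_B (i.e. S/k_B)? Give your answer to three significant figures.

Eᵢ/kT = 0, 2.6567, 4.9030.
Z = Σ gᵢe^(−Eᵢ/kT) = 6·e^(−0) + 4·e^(−2.6567) + 4·e^(−4.9030) = 6.0000 + 0.28072 + 0.029697 = 6.3104.
⟨E⟩ = Σ EᵢPᵢ = 0.018929 eV.
S/k_B = ln Z + ⟨E⟩/kT = ln(6.3104) + 0.018929/0.134 = 1.8422 + 0.14126 = 1.98.

1.98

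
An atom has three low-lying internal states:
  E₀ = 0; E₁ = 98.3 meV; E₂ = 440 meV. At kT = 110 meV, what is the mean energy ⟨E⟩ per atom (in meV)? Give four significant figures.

33.82 meV

Eᵢ/kT = 0, 0.893636, 4.00000.
Z = Σ e^(−Eᵢ/kT) = e^(−0) + e^(−0.893636) + e^(−4.00000) = 1.00000 + 0.409165 + 0.0183156 = 1.42748.
⟨E⟩ = Σ Eᵢ e^(−Eᵢ/kT) / Z = (0·1.00000 + 98.3·0.409165 + 440·0.0183156) / 1.42748 = 33.82 meV.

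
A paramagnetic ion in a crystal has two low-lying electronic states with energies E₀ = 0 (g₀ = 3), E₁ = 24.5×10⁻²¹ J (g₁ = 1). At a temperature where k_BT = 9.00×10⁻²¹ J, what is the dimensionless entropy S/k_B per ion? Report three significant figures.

Eᵢ/kT = 0, 2.7222.
Z = Σ gᵢe^(−Eᵢ/kT) = 3·e^(−0) + 1·e^(−2.7222) = 3.0000 + 0.065730 = 3.0657.
⟨E⟩ = Σ EᵢPᵢ = 0.52529 ×10⁻²¹ J.
S/k_B = ln Z + ⟨E⟩/kT = ln(3.0657) + 0.52529/9.00 = 1.1203 + 0.058366 = 1.18.

1.18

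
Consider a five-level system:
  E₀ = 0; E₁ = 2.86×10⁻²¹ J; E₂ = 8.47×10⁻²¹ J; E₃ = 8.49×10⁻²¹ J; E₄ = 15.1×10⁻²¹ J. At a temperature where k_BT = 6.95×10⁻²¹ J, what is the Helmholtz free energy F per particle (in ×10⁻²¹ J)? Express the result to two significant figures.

-6.0 ×10⁻²¹ J

Eᵢ/kT = 0, 0.4115, 1.219, 1.222, 2.173.
Z = Σ e^(−Eᵢ/kT) = e^(−0) + e^(−0.4115) + e^(−1.219) + e^(−1.222) + e^(−2.173) = 1.000 + 0.6627 + 0.2955 + 0.2946 + 0.1138 = 2.367.
F = −kT ln Z = −6.95 × ln(2.367) = −6.95 × 0.8616 = -6.0 ×10⁻²¹ J.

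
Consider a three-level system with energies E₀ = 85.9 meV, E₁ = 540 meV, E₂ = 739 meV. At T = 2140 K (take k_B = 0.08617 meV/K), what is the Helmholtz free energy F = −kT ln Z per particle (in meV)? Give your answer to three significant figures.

66.0 meV

k_BT = 0.08617 × 2140 K = 184.40 meV.
Eᵢ/kT = 0.46584, 2.9284, 4.0076.
Z = Σ e^(−Eᵢ/kT) = e^(−0.46584) + e^(−2.9284) + e^(−4.0076) = 0.62761 + 0.053483 + 0.018177 = 0.69927.
F = −kT ln Z = −184.40 × ln(0.69927) = −184.40 × -0.35772 = 66.0 meV.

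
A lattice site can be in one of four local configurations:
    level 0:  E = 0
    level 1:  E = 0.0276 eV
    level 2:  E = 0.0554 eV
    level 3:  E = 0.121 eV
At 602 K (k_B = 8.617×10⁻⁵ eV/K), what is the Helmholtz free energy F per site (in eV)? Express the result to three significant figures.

k_BT = 8.617×10⁻⁵ × 602 K = 0.051874 eV.
Eᵢ/kT = 0, 0.53206, 1.0680, 2.3326.
Z = Σ e^(−Eᵢ/kT) = e^(−0) + e^(−0.53206) + e^(−1.0680) + e^(−2.3326) = 1.0000 + 0.58739 + 0.34370 + 0.097043 = 2.0281.
F = −kT ln Z = −0.051874 × ln(2.0281) = −0.051874 × 0.70710 = -0.0367 eV.

-0.0367 eV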